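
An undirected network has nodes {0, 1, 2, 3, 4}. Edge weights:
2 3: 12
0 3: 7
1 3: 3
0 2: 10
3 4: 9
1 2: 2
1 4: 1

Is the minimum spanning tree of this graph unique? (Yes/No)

Sort edges by weight, then run Kruskal:
1 4 (1): add. Components now {0} {1,4} {2} {3}
1 2 (2): add. Components now {0} {1,2,4} {3}
1 3 (3): add. Components now {0} {1,2,3,4}
0 3 (7): add. Components now {0,1,2,3,4}
Every non-tree edge has weight strictly greater than the heaviest edge on the tree path between its endpoints, so the MST is unique.

Yes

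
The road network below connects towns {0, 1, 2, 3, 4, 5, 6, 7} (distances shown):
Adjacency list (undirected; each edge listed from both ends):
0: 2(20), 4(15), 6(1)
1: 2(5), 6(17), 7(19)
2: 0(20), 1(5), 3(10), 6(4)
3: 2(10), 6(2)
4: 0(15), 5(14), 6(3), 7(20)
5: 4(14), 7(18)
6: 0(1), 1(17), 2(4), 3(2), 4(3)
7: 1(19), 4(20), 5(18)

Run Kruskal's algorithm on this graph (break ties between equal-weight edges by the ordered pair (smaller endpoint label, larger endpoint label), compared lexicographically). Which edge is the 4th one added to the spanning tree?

2-6

Sort edges by weight, then run Kruskal:
0 6 (1): add — endpoints in different components.
3 6 (2): add — endpoints in different components.
4 6 (3): add — endpoints in different components.
2 6 (4): add — endpoints in different components.
1 2 (5): add — endpoints in different components.
2 3 (10): skip — 2 and 3 already connected.
4 5 (14): add — endpoints in different components.
0 4 (15): skip — 0 and 4 already connected.
1 6 (17): skip — 1 and 6 already connected.
5 7 (18): add — endpoints in different components.
The 4th edge added is 2 6.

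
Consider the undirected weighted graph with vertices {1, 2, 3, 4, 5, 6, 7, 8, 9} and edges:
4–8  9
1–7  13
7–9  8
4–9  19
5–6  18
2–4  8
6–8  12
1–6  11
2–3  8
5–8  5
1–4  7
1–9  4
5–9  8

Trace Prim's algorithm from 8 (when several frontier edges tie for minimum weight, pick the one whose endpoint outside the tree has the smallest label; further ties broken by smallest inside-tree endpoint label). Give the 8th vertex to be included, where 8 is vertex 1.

Prim's algorithm from 8:
Step 1: frontier [5–8 5, 4–8 9, 6–8 12] → take 5–8 (5); add 5.
Step 2: frontier [5–9 8, 5–6 18, 4–8 9, 6–8 12] → take 5–9 (8); add 9.
Step 3: frontier [5–6 18, 4–8 9, 6–8 12, 1–9 4, 7–9 8, 4–9 19] → take 1–9 (4); add 1.
Step 4: frontier [1–4 7, 1–6 11, 1–7 13, 5–6 18, 4–8 9, 6–8 12, 7–9 8, 4–9 19] → take 1–4 (7); add 4.
Step 5: frontier [1–6 11, 1–7 13, 2–4 8, 5–6 18, 6–8 12, 7–9 8] → take 2–4 (8); add 2.
Step 6: frontier [1–6 11, 1–7 13, 2–3 8, 5–6 18, 6–8 12, 7–9 8] → take 2–3 (8); add 3.
Step 7: frontier [1–6 11, 1–7 13, 5–6 18, 6–8 12, 7–9 8] → take 7–9 (8); add 7.
Step 8: frontier [1–6 11, 5–6 18, 6–8 12] → take 1–6 (11); add 6.
Vertex order: 8, 5, 9, 1, 4, 2, 3, 7, 6. The 8th vertex is 7.

7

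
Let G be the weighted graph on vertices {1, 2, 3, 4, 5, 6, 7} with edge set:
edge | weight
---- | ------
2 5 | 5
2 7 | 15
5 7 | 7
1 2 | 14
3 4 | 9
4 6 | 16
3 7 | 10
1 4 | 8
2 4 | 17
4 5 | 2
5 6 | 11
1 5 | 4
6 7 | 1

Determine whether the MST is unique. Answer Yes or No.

Yes

Kruskal's algorithm — process edges by increasing weight (ties by edge label):
6 7 (1): add. Components now {1} {2} {3} {4} {5} {6,7}
4 5 (2): add. Components now {1} {2} {3} {4,5} {6,7}
1 5 (4): add. Components now {1,4,5} {2} {3} {6,7}
2 5 (5): add. Components now {1,2,4,5} {3} {6,7}
5 7 (7): add. Components now {1,2,4,5,6,7} {3}
1 4 (8): skip — 1 and 4 already connected.
3 4 (9): add. Components now {1,2,3,4,5,6,7}
Every non-tree edge has weight strictly greater than the heaviest edge on the tree path between its endpoints, so the MST is unique.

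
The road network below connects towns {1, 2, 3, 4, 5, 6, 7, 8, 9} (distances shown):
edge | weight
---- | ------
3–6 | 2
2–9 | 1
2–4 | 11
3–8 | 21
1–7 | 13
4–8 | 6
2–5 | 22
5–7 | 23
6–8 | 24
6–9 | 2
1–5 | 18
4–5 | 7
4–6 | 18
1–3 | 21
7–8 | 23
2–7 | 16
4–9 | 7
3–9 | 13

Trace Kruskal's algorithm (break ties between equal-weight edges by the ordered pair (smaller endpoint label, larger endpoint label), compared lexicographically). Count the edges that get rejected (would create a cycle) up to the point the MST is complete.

Kruskal: consider edges lightest-first.
2–9 (1): add — endpoints in different components.
3–6 (2): add — endpoints in different components.
6–9 (2): add — endpoints in different components.
4–8 (6): add — endpoints in different components.
4–5 (7): add — endpoints in different components.
4–9 (7): add — endpoints in different components.
2–4 (11): skip — 2 and 4 already connected.
1–7 (13): add — endpoints in different components.
3–9 (13): skip — 3 and 9 already connected.
2–7 (16): add — endpoints in different components.
Edges rejected before the tree was complete: 2.

2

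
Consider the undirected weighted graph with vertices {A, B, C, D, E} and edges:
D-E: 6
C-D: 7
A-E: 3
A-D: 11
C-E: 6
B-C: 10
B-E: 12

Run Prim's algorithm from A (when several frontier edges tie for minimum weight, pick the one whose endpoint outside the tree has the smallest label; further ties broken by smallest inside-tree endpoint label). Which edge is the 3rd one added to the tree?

D-E

Prim's algorithm from A:
Step 1: cheapest edge leaving the tree is A-E (3); add E.
Step 2: cheapest edge leaving the tree is C-E (6); add C.
Step 3: cheapest edge leaving the tree is D-E (6); add D.
Step 4: cheapest edge leaving the tree is B-C (10); add B.
The 3rd edge added is D-E.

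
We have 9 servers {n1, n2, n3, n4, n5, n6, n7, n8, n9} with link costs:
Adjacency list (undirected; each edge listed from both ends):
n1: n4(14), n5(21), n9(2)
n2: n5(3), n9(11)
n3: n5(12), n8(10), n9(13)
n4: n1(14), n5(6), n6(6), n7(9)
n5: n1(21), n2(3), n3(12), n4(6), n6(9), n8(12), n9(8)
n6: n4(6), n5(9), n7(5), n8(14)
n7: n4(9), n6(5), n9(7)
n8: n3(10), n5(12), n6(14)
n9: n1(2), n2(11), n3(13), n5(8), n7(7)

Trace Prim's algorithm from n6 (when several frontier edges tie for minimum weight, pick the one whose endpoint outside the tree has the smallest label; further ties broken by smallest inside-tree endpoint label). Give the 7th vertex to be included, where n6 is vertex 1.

n1

Grow the tree from n6 using Prim:
Step 1: cheapest edge leaving the tree is n6 n7 (5); add n7.
Step 2: cheapest edge leaving the tree is n4 n6 (6); add n4.
Step 3: cheapest edge leaving the tree is n4 n5 (6); add n5.
Step 4: cheapest edge leaving the tree is n2 n5 (3); add n2.
Step 5: cheapest edge leaving the tree is n7 n9 (7); add n9.
Step 6: cheapest edge leaving the tree is n1 n9 (2); add n1.
Step 7: cheapest edge leaving the tree is n3 n5 (12); add n3.
Step 8: cheapest edge leaving the tree is n3 n8 (10); add n8.
Vertex order: n6, n7, n4, n5, n2, n9, n1, n3, n8. The 7th vertex is n1.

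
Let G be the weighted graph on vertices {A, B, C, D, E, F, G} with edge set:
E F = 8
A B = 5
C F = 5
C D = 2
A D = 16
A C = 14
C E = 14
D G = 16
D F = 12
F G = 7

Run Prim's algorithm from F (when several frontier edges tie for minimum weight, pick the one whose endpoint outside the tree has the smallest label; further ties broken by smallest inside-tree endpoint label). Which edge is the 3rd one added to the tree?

F-G

Prim's algorithm from F:
Step 1: frontier [C F 5, F G 7, E F 8, D F 12] → take C F (5); add C.
Step 2: frontier [C D 2, A C 14, C E 14, F G 7, E F 8, D F 12] → take C D (2); add D.
Step 3: frontier [A C 14, C E 14, A D 16, D G 16, F G 7, E F 8] → take F G (7); add G.
Step 4: frontier [A C 14, C E 14, A D 16, E F 8] → take E F (8); add E.
Step 5: frontier [A C 14, A D 16] → take A C (14); add A.
Step 6: frontier [A B 5] → take A B (5); add B.
The 3rd edge added is F G.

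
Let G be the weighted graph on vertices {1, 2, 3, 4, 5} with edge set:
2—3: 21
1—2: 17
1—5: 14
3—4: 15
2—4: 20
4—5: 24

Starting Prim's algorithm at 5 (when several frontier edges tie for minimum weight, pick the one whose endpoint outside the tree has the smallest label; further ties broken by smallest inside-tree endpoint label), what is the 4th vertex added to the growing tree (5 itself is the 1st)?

4

Grow the tree from 5 using Prim:
Step 1: cheapest edge leaving the tree is 1—5 (14); add 1.
Step 2: cheapest edge leaving the tree is 1—2 (17); add 2.
Step 3: cheapest edge leaving the tree is 2—4 (20); add 4.
Step 4: cheapest edge leaving the tree is 3—4 (15); add 3.
Vertex order: 5, 1, 2, 4, 3. The 4th vertex is 4.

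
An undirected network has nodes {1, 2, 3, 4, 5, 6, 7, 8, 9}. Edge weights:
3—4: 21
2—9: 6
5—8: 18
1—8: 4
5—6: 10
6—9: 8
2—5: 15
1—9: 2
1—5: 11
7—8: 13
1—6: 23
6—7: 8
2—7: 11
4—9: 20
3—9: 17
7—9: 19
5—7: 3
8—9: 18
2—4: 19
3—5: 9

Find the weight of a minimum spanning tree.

59

Prim's algorithm from 9:
Step 1: cheapest edge leaving the tree is 1—9 (2); add 1.
Step 2: cheapest edge leaving the tree is 1—8 (4); add 8.
Step 3: cheapest edge leaving the tree is 2—9 (6); add 2.
Step 4: cheapest edge leaving the tree is 6—9 (8); add 6.
Step 5: cheapest edge leaving the tree is 6—7 (8); add 7.
Step 6: cheapest edge leaving the tree is 5—7 (3); add 5.
Step 7: cheapest edge leaving the tree is 3—5 (9); add 3.
Step 8: cheapest edge leaving the tree is 2—4 (19); add 4.
MST edges: 1—9, 1—8, 2—9, 6—9, 6—7, 5—7, 3—5, 2—4; total weight 2+4+6+8+8+3+9+19 = 59.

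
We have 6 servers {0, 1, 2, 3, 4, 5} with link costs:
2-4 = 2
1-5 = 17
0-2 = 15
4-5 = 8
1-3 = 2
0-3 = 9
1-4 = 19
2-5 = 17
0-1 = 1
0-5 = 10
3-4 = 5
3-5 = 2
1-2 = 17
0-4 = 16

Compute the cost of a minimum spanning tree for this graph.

12

Grow the tree from 0 using Prim:
Step 1: cheapest edge leaving the tree is 0-1 (1); add 1.
Step 2: cheapest edge leaving the tree is 1-3 (2); add 3.
Step 3: cheapest edge leaving the tree is 3-5 (2); add 5.
Step 4: cheapest edge leaving the tree is 3-4 (5); add 4.
Step 5: cheapest edge leaving the tree is 2-4 (2); add 2.
MST edges: 0-1, 1-3, 3-5, 3-4, 2-4; total weight 1+2+2+5+2 = 12.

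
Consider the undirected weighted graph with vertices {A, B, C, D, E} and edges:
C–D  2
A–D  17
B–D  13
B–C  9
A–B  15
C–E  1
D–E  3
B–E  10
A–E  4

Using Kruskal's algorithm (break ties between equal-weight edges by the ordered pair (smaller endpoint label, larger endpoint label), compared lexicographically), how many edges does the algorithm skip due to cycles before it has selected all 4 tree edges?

Kruskal: consider edges lightest-first.
C–E (1): add. Components now {A} {B} {C,E} {D}
C–D (2): add. Components now {A} {B} {C,D,E}
D–E (3): skip — D and E already connected.
A–E (4): add. Components now {A,C,D,E} {B}
B–C (9): add. Components now {A,B,C,D,E}
Edges rejected before the tree was complete: 1.

1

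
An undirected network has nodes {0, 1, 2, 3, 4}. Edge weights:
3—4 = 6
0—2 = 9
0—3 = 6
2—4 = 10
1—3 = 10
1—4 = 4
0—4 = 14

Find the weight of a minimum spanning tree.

25

Prim's algorithm from 0:
Step 1: frontier [0—3 6, 0—2 9, 0—4 14] → take 0—3 (6); add 3.
Step 2: frontier [0—2 9, 0—4 14, 3—4 6, 1—3 10] → take 3—4 (6); add 4.
Step 3: frontier [0—2 9, 1—3 10, 1—4 4, 2—4 10] → take 1—4 (4); add 1.
Step 4: frontier [0—2 9, 2—4 10] → take 0—2 (9); add 2.
MST edges: 0—3, 3—4, 1—4, 0—2; total weight 6+6+4+9 = 25.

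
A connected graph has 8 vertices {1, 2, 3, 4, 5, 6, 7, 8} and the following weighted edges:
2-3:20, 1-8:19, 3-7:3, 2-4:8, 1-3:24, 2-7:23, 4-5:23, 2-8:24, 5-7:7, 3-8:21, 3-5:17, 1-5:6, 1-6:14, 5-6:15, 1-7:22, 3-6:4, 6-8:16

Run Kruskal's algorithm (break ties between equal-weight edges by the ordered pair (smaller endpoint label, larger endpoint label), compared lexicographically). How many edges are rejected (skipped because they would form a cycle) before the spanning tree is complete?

4

Sort edges by weight, then run Kruskal:
3-7 (3): add — endpoints in different components.
3-6 (4): add — endpoints in different components.
1-5 (6): add — endpoints in different components.
5-7 (7): add — endpoints in different components.
2-4 (8): add — endpoints in different components.
1-6 (14): skip — 1 and 6 already connected.
5-6 (15): skip — 5 and 6 already connected.
6-8 (16): add — endpoints in different components.
3-5 (17): skip — 3 and 5 already connected.
1-8 (19): skip — 1 and 8 already connected.
2-3 (20): add — endpoints in different components.
Edges rejected before the tree was complete: 4.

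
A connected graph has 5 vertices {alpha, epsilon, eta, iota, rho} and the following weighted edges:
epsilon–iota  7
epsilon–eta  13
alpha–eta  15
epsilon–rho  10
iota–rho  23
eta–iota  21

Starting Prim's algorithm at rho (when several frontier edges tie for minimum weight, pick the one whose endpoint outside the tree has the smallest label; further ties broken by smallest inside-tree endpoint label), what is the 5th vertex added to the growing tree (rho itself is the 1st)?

Prim's algorithm from rho:
Step 1: frontier [epsilon–rho 10, iota–rho 23] → take epsilon–rho (10); add epsilon.
Step 2: frontier [epsilon–iota 7, epsilon–eta 13, iota–rho 23] → take epsilon–iota (7); add iota.
Step 3: frontier [epsilon–eta 13, eta–iota 21] → take epsilon–eta (13); add eta.
Step 4: frontier [alpha–eta 15] → take alpha–eta (15); add alpha.
Vertex order: rho, epsilon, iota, eta, alpha. The 5th vertex is alpha.

alpha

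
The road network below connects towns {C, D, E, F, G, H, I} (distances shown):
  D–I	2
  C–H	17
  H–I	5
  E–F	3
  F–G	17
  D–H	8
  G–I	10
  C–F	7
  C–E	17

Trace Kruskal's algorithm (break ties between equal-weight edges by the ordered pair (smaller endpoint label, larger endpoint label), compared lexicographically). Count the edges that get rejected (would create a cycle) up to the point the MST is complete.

Kruskal: consider edges lightest-first.
D–I (2): add. Components now {C} {D,I} {E} {F} {G} {H}
E–F (3): add. Components now {C} {D,I} {E,F} {G} {H}
H–I (5): add. Components now {C} {D,H,I} {E,F} {G}
C–F (7): add. Components now {C,E,F} {D,H,I} {G}
D–H (8): skip — D and H already connected.
G–I (10): add. Components now {C,E,F} {D,G,H,I}
C–E (17): skip — C and E already connected.
C–H (17): add. Components now {C,D,E,F,G,H,I}
Edges rejected before the tree was complete: 2.

2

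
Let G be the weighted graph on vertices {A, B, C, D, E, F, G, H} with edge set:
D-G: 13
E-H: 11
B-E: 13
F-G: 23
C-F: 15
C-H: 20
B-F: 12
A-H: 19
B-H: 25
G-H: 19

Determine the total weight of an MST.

Sort edges by weight, then run Kruskal:
E-H (11): add — endpoints in different components.
B-F (12): add — endpoints in different components.
B-E (13): add — endpoints in different components.
D-G (13): add — endpoints in different components.
C-F (15): add — endpoints in different components.
A-H (19): add — endpoints in different components.
G-H (19): add — endpoints in different components.
MST edges: E-H, B-F, B-E, D-G, C-F, A-H, G-H; total weight 11+12+13+13+15+19+19 = 102.

102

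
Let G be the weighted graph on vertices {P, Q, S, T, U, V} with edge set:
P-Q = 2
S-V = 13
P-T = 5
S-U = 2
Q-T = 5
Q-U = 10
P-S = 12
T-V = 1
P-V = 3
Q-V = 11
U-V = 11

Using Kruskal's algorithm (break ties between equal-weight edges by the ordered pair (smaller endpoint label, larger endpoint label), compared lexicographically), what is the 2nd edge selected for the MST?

P-Q

Kruskal's algorithm — process edges by increasing weight (ties by edge label):
T-V (1): add. Components now {T,V} {S} {Q} {U} {P}
P-Q (2): add. Components now {T,V} {S} {P,Q} {U}
S-U (2): add. Components now {T,V} {S,U} {P,Q}
P-V (3): add. Components now {P,Q,T,V} {S,U}
P-T (5): skip — T and P already connected.
Q-T (5): skip — T and Q already connected.
Q-U (10): add. Components now {P,Q,S,T,U,V}
The 2nd edge added is P-Q.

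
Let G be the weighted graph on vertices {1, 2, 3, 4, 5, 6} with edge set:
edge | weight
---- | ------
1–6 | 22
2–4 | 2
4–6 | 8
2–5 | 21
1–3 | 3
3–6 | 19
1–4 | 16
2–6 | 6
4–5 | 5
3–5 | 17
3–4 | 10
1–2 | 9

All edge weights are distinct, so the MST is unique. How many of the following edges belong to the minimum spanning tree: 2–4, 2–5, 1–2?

2

Kruskal: consider edges lightest-first.
2–4 (2): add. Components now {1} {2,4} {3} {5} {6}
1–3 (3): add. Components now {1,3} {2,4} {5} {6}
4–5 (5): add. Components now {1,3} {2,4,5} {6}
2–6 (6): add. Components now {1,3} {2,4,5,6}
4–6 (8): skip — 4 and 6 already connected.
1–2 (9): add. Components now {1,2,3,4,5,6}
MST edge set: {2–4, 1–3, 4–5, 2–6, 1–2}.
Of the listed edges, {2–4, 1–2} are in the MST → 2.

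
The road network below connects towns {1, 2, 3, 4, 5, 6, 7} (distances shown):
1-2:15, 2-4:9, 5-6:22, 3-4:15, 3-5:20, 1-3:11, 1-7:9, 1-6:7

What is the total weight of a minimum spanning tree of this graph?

71

Prim's algorithm from 3:
Step 1: cheapest edge leaving the tree is 1-3 (11); add 1.
Step 2: cheapest edge leaving the tree is 1-6 (7); add 6.
Step 3: cheapest edge leaving the tree is 1-7 (9); add 7.
Step 4: cheapest edge leaving the tree is 1-2 (15); add 2.
Step 5: cheapest edge leaving the tree is 2-4 (9); add 4.
Step 6: cheapest edge leaving the tree is 3-5 (20); add 5.
MST edges: 1-3, 1-6, 1-7, 1-2, 2-4, 3-5; total weight 11+7+9+15+9+20 = 71.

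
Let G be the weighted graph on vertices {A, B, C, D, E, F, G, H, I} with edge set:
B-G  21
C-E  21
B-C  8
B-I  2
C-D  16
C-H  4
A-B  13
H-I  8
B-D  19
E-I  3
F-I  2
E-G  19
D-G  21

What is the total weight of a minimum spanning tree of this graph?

Prim, starting at E.
Step 1: cheapest edge leaving the tree is E-I (3); add I.
Step 2: cheapest edge leaving the tree is B-I (2); add B.
Step 3: cheapest edge leaving the tree is F-I (2); add F.
Step 4: cheapest edge leaving the tree is B-C (8); add C.
Step 5: cheapest edge leaving the tree is C-H (4); add H.
Step 6: cheapest edge leaving the tree is A-B (13); add A.
Step 7: cheapest edge leaving the tree is C-D (16); add D.
Step 8: cheapest edge leaving the tree is E-G (19); add G.
MST edges: E-I, B-I, F-I, B-C, C-H, A-B, C-D, E-G; total weight 3+2+2+8+4+13+16+19 = 67.

67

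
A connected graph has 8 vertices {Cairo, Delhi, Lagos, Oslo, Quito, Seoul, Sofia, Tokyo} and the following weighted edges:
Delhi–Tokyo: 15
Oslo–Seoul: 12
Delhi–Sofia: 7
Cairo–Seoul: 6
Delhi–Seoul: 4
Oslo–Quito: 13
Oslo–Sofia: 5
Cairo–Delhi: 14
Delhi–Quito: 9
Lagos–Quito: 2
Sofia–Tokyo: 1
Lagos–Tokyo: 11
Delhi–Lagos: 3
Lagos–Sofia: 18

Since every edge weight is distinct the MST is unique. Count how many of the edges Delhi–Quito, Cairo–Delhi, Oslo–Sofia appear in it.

1

Kruskal's algorithm — process edges by increasing weight (ties by edge label):
Sofia–Tokyo (1): add — endpoints in different components.
Lagos–Quito (2): add — endpoints in different components.
Delhi–Lagos (3): add — endpoints in different components.
Delhi–Seoul (4): add — endpoints in different components.
Oslo–Sofia (5): add — endpoints in different components.
Cairo–Seoul (6): add — endpoints in different components.
Delhi–Sofia (7): add — endpoints in different components.
MST edge set: {Sofia–Tokyo, Lagos–Quito, Delhi–Lagos, Delhi–Seoul, Oslo–Sofia, Cairo–Seoul, Delhi–Sofia}.
Of the listed edges, {Oslo–Sofia} are in the MST → 1.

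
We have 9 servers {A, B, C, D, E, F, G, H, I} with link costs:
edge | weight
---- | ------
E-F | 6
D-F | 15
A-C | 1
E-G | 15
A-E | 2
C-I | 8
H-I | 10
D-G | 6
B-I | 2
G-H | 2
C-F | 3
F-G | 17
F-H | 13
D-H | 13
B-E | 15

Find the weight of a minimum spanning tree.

Prim's algorithm from F:
Step 1: cheapest edge leaving the tree is C-F (3); add C.
Step 2: cheapest edge leaving the tree is A-C (1); add A.
Step 3: cheapest edge leaving the tree is A-E (2); add E.
Step 4: cheapest edge leaving the tree is C-I (8); add I.
Step 5: cheapest edge leaving the tree is B-I (2); add B.
Step 6: cheapest edge leaving the tree is H-I (10); add H.
Step 7: cheapest edge leaving the tree is G-H (2); add G.
Step 8: cheapest edge leaving the tree is D-G (6); add D.
MST edges: C-F, A-C, A-E, C-I, B-I, H-I, G-H, D-G; total weight 3+1+2+8+2+10+2+6 = 34.

34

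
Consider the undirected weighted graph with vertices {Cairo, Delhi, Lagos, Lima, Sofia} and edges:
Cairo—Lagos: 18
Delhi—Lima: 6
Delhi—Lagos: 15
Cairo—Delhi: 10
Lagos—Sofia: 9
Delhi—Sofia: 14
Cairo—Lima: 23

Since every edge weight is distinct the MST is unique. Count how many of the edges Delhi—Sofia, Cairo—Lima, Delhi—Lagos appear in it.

Kruskal: consider edges lightest-first.
Delhi—Lima (6): add — endpoints in different components.
Lagos—Sofia (9): add — endpoints in different components.
Cairo—Delhi (10): add — endpoints in different components.
Delhi—Sofia (14): add — endpoints in different components.
MST edge set: {Delhi—Lima, Lagos—Sofia, Cairo—Delhi, Delhi—Sofia}.
Of the listed edges, {Delhi—Sofia} are in the MST → 1.

1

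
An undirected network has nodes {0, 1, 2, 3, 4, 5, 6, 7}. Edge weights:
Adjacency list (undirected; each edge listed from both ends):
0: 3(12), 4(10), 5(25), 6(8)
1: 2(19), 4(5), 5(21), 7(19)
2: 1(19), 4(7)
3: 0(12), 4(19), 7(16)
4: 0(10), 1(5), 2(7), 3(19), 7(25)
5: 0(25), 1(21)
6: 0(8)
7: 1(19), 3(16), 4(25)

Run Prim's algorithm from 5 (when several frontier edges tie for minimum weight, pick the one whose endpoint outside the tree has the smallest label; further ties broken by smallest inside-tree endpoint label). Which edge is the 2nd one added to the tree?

Prim, starting at 5.
Step 1: cheapest edge leaving the tree is 1—5 (21); add 1.
Step 2: cheapest edge leaving the tree is 1—4 (5); add 4.
Step 3: cheapest edge leaving the tree is 2—4 (7); add 2.
Step 4: cheapest edge leaving the tree is 0—4 (10); add 0.
Step 5: cheapest edge leaving the tree is 0—6 (8); add 6.
Step 6: cheapest edge leaving the tree is 0—3 (12); add 3.
Step 7: cheapest edge leaving the tree is 3—7 (16); add 7.
The 2nd edge added is 1—4.

1-4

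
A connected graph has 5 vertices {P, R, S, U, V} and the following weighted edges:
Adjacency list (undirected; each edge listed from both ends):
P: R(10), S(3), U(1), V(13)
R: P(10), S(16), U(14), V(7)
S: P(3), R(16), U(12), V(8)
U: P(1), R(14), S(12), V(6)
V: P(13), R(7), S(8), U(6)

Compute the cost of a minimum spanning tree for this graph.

Sort edges by weight, then run Kruskal:
P-U (1): add. Components now {P,U} {R} {V} {S}
P-S (3): add. Components now {P,S,U} {R} {V}
U-V (6): add. Components now {P,S,U,V} {R}
R-V (7): add. Components now {P,R,S,U,V}
MST edges: P-U, P-S, U-V, R-V; total weight 1+3+6+7 = 17.

17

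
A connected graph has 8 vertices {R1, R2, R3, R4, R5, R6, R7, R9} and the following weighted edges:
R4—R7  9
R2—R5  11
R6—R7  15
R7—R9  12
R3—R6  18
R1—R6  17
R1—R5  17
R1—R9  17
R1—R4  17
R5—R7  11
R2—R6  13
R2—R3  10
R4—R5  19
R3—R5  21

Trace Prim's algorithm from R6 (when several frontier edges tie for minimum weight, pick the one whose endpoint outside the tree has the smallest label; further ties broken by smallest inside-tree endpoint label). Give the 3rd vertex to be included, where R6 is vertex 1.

R3

Prim's algorithm from R6:
Step 1: frontier [R2—R6 13, R6—R7 15, R1—R6 17, R3—R6 18] → take R2—R6 (13); add R2.
Step 2: frontier [R2—R3 10, R2—R5 11, R6—R7 15, R1—R6 17, R3—R6 18] → take R2—R3 (10); add R3.
Step 3: frontier [R2—R5 11, R3—R5 21, R6—R7 15, R1—R6 17] → take R2—R5 (11); add R5.
Step 4: frontier [R5—R7 11, R1—R5 17, R4—R5 19, R6—R7 15, R1—R6 17] → take R5—R7 (11); add R7.
Step 5: frontier [R1—R5 17, R4—R5 19, R1—R6 17, R4—R7 9, R7—R9 12] → take R4—R7 (9); add R4.
Step 6: frontier [R1—R4 17, R1—R5 17, R1—R6 17, R7—R9 12] → take R7—R9 (12); add R9.
Step 7: frontier [R1—R4 17, R1—R5 17, R1—R6 17, R1—R9 17] → take R1—R4 (17); add R1.
Vertex order: R6, R2, R3, R5, R7, R4, R9, R1. The 3rd vertex is R3.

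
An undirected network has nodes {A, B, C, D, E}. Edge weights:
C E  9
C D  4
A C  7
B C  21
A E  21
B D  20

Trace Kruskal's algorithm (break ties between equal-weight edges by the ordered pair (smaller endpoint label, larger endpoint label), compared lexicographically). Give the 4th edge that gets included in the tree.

B-D

Sort edges by weight, then run Kruskal:
C D (4): add. Components now {A} {B} {C,D} {E}
A C (7): add. Components now {A,C,D} {B} {E}
C E (9): add. Components now {A,C,D,E} {B}
B D (20): add. Components now {A,B,C,D,E}
The 4th edge added is B D.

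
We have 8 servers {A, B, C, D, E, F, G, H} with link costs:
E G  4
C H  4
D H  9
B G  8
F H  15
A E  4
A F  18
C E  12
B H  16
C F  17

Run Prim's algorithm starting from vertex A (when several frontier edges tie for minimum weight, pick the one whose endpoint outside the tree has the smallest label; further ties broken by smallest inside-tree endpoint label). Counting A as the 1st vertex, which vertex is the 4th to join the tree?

B

Grow the tree from A using Prim:
Step 1: frontier [A E 4, A F 18] → take A E (4); add E.
Step 2: frontier [A F 18, E G 4, C E 12] → take E G (4); add G.
Step 3: frontier [A F 18, C E 12, B G 8] → take B G (8); add B.
Step 4: frontier [A F 18, B H 16, C E 12] → take C E (12); add C.
Step 5: frontier [A F 18, B H 16, C H 4, C F 17] → take C H (4); add H.
Step 6: frontier [A F 18, C F 17, D H 9, F H 15] → take D H (9); add D.
Step 7: frontier [A F 18, C F 17, F H 15] → take F H (15); add F.
Vertex order: A, E, G, B, C, H, D, F. The 4th vertex is B.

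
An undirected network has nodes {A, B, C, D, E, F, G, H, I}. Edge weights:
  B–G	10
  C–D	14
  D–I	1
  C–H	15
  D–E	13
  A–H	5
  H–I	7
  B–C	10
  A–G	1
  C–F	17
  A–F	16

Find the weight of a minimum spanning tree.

Kruskal: consider edges lightest-first.
A–G (1): add — endpoints in different components.
D–I (1): add — endpoints in different components.
A–H (5): add — endpoints in different components.
H–I (7): add — endpoints in different components.
B–C (10): add — endpoints in different components.
B–G (10): add — endpoints in different components.
D–E (13): add — endpoints in different components.
C–D (14): skip — C and D already connected.
C–H (15): skip — C and H already connected.
A–F (16): add — endpoints in different components.
MST edges: A–G, D–I, A–H, H–I, B–C, B–G, D–E, A–F; total weight 1+1+5+7+10+10+13+16 = 63.

63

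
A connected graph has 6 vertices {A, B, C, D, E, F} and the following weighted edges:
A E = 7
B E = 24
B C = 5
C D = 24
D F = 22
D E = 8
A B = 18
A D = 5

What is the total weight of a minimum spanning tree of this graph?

57

Kruskal: consider edges lightest-first.
A D (5): add — endpoints in different components.
B C (5): add — endpoints in different components.
A E (7): add — endpoints in different components.
D E (8): skip — D and E already connected.
A B (18): add — endpoints in different components.
D F (22): add — endpoints in different components.
MST edges: A D, B C, A E, A B, D F; total weight 5+5+7+18+22 = 57.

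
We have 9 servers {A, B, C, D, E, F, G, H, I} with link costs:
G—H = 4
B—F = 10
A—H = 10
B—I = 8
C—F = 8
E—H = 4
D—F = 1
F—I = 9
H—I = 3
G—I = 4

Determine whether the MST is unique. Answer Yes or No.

Kruskal: consider edges lightest-first.
D—F (1): add — endpoints in different components.
H—I (3): add — endpoints in different components.
E—H (4): add — endpoints in different components.
G—H (4): add — endpoints in different components.
G—I (4): skip — G and I already connected.
B—I (8): add — endpoints in different components.
C—F (8): add — endpoints in different components.
F—I (9): add — endpoints in different components.
A—H (10): add — endpoints in different components.
Non-tree edge G—I has weight 4, equal to the heaviest edge on its tree cycle — swapping gives another MST of the same weight. Not unique.

No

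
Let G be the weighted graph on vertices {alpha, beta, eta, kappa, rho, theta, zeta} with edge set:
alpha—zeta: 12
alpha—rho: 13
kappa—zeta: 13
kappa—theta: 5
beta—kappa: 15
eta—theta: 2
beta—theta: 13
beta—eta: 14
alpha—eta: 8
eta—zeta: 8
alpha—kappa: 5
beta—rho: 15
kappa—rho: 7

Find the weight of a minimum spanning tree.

Kruskal: consider edges lightest-first.
eta—theta (2): add — endpoints in different components.
alpha—kappa (5): add — endpoints in different components.
kappa—theta (5): add — endpoints in different components.
kappa—rho (7): add — endpoints in different components.
alpha—eta (8): skip — alpha and eta already connected.
eta—zeta (8): add — endpoints in different components.
alpha—zeta (12): skip — zeta and alpha already connected.
alpha—rho (13): skip — rho and alpha already connected.
beta—theta (13): add — endpoints in different components.
MST edges: eta—theta, alpha—kappa, kappa—theta, kappa—rho, eta—zeta, beta—theta; total weight 2+5+5+7+8+13 = 40.

40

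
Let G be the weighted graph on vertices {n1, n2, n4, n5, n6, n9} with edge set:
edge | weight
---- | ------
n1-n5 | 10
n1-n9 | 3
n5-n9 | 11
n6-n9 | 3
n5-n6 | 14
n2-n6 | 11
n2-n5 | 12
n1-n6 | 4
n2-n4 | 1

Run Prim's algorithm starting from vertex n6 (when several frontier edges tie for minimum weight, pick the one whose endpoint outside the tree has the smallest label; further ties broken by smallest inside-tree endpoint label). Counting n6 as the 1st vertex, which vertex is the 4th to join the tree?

Prim, starting at n6.
Step 1: frontier [n6-n9 3, n1-n6 4, n2-n6 11, n5-n6 14] → take n6-n9 (3); add n9.
Step 2: frontier [n1-n6 4, n2-n6 11, n5-n6 14, n1-n9 3, n5-n9 11] → take n1-n9 (3); add n1.
Step 3: frontier [n1-n5 10, n2-n6 11, n5-n6 14, n5-n9 11] → take n1-n5 (10); add n5.
Step 4: frontier [n2-n5 12, n2-n6 11] → take n2-n6 (11); add n2.
Step 5: frontier [n2-n4 1] → take n2-n4 (1); add n4.
Vertex order: n6, n9, n1, n5, n2, n4. The 4th vertex is n5.

n5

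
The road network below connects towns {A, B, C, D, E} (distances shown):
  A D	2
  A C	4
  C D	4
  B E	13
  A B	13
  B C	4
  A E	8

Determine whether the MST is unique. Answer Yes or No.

Sort edges by weight, then run Kruskal:
A D (2): add. Components now {A,D} {B} {C} {E}
A C (4): add. Components now {A,C,D} {B} {E}
B C (4): add. Components now {A,B,C,D} {E}
C D (4): skip — C and D already connected.
A E (8): add. Components now {A,B,C,D,E}
Non-tree edge C D has weight 4, equal to the heaviest edge on its tree cycle — swapping gives another MST of the same weight. Not unique.

No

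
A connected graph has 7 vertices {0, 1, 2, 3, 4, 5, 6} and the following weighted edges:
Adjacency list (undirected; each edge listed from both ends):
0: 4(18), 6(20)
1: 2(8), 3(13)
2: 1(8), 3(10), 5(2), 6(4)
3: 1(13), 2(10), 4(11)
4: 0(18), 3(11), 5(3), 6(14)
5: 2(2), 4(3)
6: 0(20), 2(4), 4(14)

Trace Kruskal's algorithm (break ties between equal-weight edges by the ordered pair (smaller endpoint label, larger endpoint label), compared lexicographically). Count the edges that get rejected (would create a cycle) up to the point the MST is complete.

Sort edges by weight, then run Kruskal:
2–5 (2): add — endpoints in different components.
4–5 (3): add — endpoints in different components.
2–6 (4): add — endpoints in different components.
1–2 (8): add — endpoints in different components.
2–3 (10): add — endpoints in different components.
3–4 (11): skip — 3 and 4 already connected.
1–3 (13): skip — 1 and 3 already connected.
4–6 (14): skip — 4 and 6 already connected.
0–4 (18): add — endpoints in different components.
Edges rejected before the tree was complete: 3.

3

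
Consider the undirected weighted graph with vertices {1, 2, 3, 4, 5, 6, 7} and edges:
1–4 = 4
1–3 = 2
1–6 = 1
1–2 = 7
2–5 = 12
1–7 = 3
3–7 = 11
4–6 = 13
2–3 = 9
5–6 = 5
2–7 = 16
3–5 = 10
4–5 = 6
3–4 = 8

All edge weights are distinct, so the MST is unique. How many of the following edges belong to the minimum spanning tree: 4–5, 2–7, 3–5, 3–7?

Sort edges by weight, then run Kruskal:
1–6 (1): add — endpoints in different components.
1–3 (2): add — endpoints in different components.
1–7 (3): add — endpoints in different components.
1–4 (4): add — endpoints in different components.
5–6 (5): add — endpoints in different components.
4–5 (6): skip — 4 and 5 already connected.
1–2 (7): add — endpoints in different components.
MST edge set: {1–6, 1–3, 1–7, 1–4, 5–6, 1–2}.
Of the listed edges, {} are in the MST → 0.

0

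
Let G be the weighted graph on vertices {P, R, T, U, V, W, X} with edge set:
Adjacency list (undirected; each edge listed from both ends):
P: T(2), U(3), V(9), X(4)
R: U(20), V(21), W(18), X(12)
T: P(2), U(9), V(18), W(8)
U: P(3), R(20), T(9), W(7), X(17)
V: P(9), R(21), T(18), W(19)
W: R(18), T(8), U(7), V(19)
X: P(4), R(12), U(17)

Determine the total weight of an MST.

Prim's algorithm from W:
Step 1: cheapest edge leaving the tree is U W (7); add U.
Step 2: cheapest edge leaving the tree is P U (3); add P.
Step 3: cheapest edge leaving the tree is P T (2); add T.
Step 4: cheapest edge leaving the tree is P X (4); add X.
Step 5: cheapest edge leaving the tree is P V (9); add V.
Step 6: cheapest edge leaving the tree is R X (12); add R.
MST edges: U W, P U, P T, P X, P V, R X; total weight 7+3+2+4+9+12 = 37.

37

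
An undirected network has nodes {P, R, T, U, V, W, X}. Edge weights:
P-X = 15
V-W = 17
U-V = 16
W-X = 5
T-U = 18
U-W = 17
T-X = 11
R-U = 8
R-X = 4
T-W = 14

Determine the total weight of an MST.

Kruskal's algorithm — process edges by increasing weight (ties by edge label):
R-X (4): add — endpoints in different components.
W-X (5): add — endpoints in different components.
R-U (8): add — endpoints in different components.
T-X (11): add — endpoints in different components.
T-W (14): skip — T and W already connected.
P-X (15): add — endpoints in different components.
U-V (16): add — endpoints in different components.
MST edges: R-X, W-X, R-U, T-X, P-X, U-V; total weight 4+5+8+11+15+16 = 59.

59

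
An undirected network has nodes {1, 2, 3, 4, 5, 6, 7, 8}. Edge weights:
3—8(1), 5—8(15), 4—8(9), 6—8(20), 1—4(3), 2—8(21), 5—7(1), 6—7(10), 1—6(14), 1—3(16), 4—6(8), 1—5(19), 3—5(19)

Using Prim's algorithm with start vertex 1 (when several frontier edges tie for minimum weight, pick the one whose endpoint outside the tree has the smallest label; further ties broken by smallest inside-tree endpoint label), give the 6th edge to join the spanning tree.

Grow the tree from 1 using Prim:
Step 1: cheapest edge leaving the tree is 1—4 (3); add 4.
Step 2: cheapest edge leaving the tree is 4—6 (8); add 6.
Step 3: cheapest edge leaving the tree is 4—8 (9); add 8.
Step 4: cheapest edge leaving the tree is 3—8 (1); add 3.
Step 5: cheapest edge leaving the tree is 6—7 (10); add 7.
Step 6: cheapest edge leaving the tree is 5—7 (1); add 5.
Step 7: cheapest edge leaving the tree is 2—8 (21); add 2.
The 6th edge added is 5—7.

5-7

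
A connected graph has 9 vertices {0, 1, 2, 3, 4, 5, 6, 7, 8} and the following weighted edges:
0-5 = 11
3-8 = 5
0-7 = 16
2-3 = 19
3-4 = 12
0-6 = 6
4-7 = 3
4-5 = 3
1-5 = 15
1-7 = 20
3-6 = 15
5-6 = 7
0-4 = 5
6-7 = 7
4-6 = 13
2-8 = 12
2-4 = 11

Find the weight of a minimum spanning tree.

Prim's algorithm from 3:
Step 1: cheapest edge leaving the tree is 3-8 (5); add 8.
Step 2: cheapest edge leaving the tree is 2-8 (12); add 2.
Step 3: cheapest edge leaving the tree is 2-4 (11); add 4.
Step 4: cheapest edge leaving the tree is 4-5 (3); add 5.
Step 5: cheapest edge leaving the tree is 4-7 (3); add 7.
Step 6: cheapest edge leaving the tree is 0-4 (5); add 0.
Step 7: cheapest edge leaving the tree is 0-6 (6); add 6.
Step 8: cheapest edge leaving the tree is 1-5 (15); add 1.
MST edges: 3-8, 2-8, 2-4, 4-5, 4-7, 0-4, 0-6, 1-5; total weight 5+12+11+3+3+5+6+15 = 60.

60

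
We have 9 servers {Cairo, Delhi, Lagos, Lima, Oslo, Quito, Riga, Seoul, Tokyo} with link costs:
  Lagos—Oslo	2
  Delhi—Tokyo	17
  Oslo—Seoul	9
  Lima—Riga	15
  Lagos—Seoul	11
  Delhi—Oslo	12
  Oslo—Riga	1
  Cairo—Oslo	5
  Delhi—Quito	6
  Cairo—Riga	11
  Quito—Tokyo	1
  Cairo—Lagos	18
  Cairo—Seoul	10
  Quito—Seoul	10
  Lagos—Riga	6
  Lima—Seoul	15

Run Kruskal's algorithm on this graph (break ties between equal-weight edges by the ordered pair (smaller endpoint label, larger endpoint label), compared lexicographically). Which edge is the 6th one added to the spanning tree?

Oslo-Seoul

Sort edges by weight, then run Kruskal:
Oslo—Riga (1): add — endpoints in different components.
Quito—Tokyo (1): add — endpoints in different components.
Lagos—Oslo (2): add — endpoints in different components.
Cairo—Oslo (5): add — endpoints in different components.
Delhi—Quito (6): add — endpoints in different components.
Lagos—Riga (6): skip — Riga and Lagos already connected.
Oslo—Seoul (9): add — endpoints in different components.
Cairo—Seoul (10): skip — Cairo and Seoul already connected.
Quito—Seoul (10): add — endpoints in different components.
Cairo—Riga (11): skip — Riga and Cairo already connected.
Lagos—Seoul (11): skip — Lagos and Seoul already connected.
Delhi—Oslo (12): skip — Delhi and Oslo already connected.
Lima—Riga (15): add — endpoints in different components.
The 6th edge added is Oslo—Seoul.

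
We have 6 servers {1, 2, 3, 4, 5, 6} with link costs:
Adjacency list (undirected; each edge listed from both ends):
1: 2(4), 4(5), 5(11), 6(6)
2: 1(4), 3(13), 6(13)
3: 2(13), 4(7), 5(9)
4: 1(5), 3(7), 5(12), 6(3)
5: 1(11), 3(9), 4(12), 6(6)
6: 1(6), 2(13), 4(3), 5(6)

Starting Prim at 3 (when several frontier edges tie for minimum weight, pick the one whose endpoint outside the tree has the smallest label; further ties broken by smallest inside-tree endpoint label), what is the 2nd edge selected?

4-6

Prim, starting at 3.
Step 1: cheapest edge leaving the tree is 3 4 (7); add 4.
Step 2: cheapest edge leaving the tree is 4 6 (3); add 6.
Step 3: cheapest edge leaving the tree is 1 4 (5); add 1.
Step 4: cheapest edge leaving the tree is 1 2 (4); add 2.
Step 5: cheapest edge leaving the tree is 5 6 (6); add 5.
The 2nd edge added is 4 6.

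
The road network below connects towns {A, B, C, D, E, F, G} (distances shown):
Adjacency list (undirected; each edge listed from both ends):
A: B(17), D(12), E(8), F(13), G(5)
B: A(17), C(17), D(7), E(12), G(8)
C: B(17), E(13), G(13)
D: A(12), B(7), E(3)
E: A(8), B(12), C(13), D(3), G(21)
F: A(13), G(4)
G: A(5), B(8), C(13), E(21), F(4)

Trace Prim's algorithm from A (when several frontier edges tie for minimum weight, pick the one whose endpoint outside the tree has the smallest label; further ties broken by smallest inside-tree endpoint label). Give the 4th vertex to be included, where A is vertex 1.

Prim, starting at A.
Step 1: frontier [A—G 5, A—E 8, A—D 12, A—F 13, A—B 17] → take A—G (5); add G.
Step 2: frontier [A—E 8, A—D 12, A—F 13, A—B 17, F—G 4, B—G 8, C—G 13, E—G 21] → take F—G (4); add F.
Step 3: frontier [A—E 8, A—D 12, A—B 17, B—G 8, C—G 13, E—G 21] → take B—G (8); add B.
Step 4: frontier [A—E 8, A—D 12, B—D 7, B—E 12, B—C 17, C—G 13, E—G 21] → take B—D (7); add D.
Step 5: frontier [A—E 8, B—E 12, B—C 17, D—E 3, C—G 13, E—G 21] → take D—E (3); add E.
Step 6: frontier [B—C 17, C—E 13, C—G 13] → take C—E (13); add C.
Vertex order: A, G, F, B, D, E, C. The 4th vertex is B.

B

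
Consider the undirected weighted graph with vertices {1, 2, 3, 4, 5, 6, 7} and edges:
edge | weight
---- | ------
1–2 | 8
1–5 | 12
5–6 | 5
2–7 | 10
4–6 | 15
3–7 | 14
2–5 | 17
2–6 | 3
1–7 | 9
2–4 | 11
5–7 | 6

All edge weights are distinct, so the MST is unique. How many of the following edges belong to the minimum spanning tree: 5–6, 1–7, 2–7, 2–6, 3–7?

Sort edges by weight, then run Kruskal:
2–6 (3): add. Components now {1} {2,6} {3} {4} {5} {7}
5–6 (5): add. Components now {1} {2,5,6} {3} {4} {7}
5–7 (6): add. Components now {1} {2,5,6,7} {3} {4}
1–2 (8): add. Components now {1,2,5,6,7} {3} {4}
1–7 (9): skip — 1 and 7 already connected.
2–7 (10): skip — 2 and 7 already connected.
2–4 (11): add. Components now {1,2,4,5,6,7} {3}
1–5 (12): skip — 1 and 5 already connected.
3–7 (14): add. Components now {1,2,3,4,5,6,7}
MST edge set: {2–6, 5–6, 5–7, 1–2, 2–4, 3–7}.
Of the listed edges, {5–6, 2–6, 3–7} are in the MST → 3.

3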